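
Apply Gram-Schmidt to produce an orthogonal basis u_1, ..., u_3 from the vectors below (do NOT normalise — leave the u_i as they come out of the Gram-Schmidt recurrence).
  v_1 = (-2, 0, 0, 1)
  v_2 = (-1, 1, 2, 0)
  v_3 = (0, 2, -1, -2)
Orthogonal basis:
  u_1 = (-2, 0, 0, 1)
  u_2 = (-1/5, 1, 2, -2/5)
  u_3 = (-10/13, 24/13, -17/13, -20/13)

Apply the Gram-Schmidt recurrence
  u_1 = v_1
  u_i = v_i − Σ_{j<i} ((v_i · u_j) / (u_j · u_j)) · u_j.

Step by step this gives:
  u_1 = (-2, 0, 0, 1)
  u_2 = (-1/5, 1, 2, -2/5)
  u_3 = (-10/13, 24/13, -17/13, -20/13)

Orthogonality check:
  u_2 · u_1 = 0 (should be 0)
  u_3 · u_1 = 0 (should be 0)
  u_3 · u_2 = 0 (should be 0)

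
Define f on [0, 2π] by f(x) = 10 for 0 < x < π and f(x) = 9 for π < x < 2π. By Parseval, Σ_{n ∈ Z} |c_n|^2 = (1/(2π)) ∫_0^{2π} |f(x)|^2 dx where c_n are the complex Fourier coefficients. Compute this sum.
Σ |c_n|^2 = 181/2

Parseval equates the L^2 energy of f (normalised by 1/(2π)) with the ℓ^2 sum of its Fourier coefficients: (1/(2π)) ∫_0^{2π} |f|^2 = Σ |c_n|^2.
Compute the left side: (1/(2π)) [∫_0^π 10^2 dx + ∫_π^{2π} 9^2 dx] = (1/(2π)) · (100π + 81π) = (100 + 81)/2 = 181/2.
So Σ_{n ∈ Z} |c_n|^2 = 181/2.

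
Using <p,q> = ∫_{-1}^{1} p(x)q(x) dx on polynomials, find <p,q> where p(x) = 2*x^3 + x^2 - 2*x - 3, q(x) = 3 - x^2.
<p,q> = -72/5

Expand the product: p(x)·q(x) = -2*x^5 - x^4 + 8*x^3 + 6*x^2 - 6*x - 9.
∫_{-1}^{1} of each monomial x^k gives [2/(k+1) if k even, 0 if k odd]. Integrating term-by-term (or equivalently evaluating the antiderivative F(x) = -x^6/3 - x^5/5 + 2*x^4 + 2*x^3 - 3*x^2 - 9*x at the endpoints):
  F(1) − F(−1) = -128/15 − (88/15) = -72/5.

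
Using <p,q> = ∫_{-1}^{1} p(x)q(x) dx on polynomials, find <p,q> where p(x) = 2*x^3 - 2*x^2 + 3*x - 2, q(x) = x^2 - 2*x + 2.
<p,q> = -92/5

Expand the product: p(x)·q(x) = 2*x^5 - 6*x^4 + 11*x^3 - 12*x^2 + 10*x - 4.
∫_{-1}^{1} of each monomial x^k gives [2/(k+1) if k even, 0 if k odd]. Integrating term-by-term (or equivalently evaluating the antiderivative F(x) = x^6/3 - 6*x^5/5 + 11*x^4/4 - 4*x^3 + 5*x^2 - 4*x at the endpoints):
  F(1) − F(−1) = -67/60 − (1037/60) = -92/5.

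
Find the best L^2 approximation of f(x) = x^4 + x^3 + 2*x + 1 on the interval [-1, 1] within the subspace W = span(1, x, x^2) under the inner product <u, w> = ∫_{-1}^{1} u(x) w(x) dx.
g(x) = 6*x^2/7 + 13*x/5 + 32/35

The best approximation g ∈ W is the orthogonal projection of f onto W. Writing g = a_0 + a_1 x + a_2 x^2, the coefficients solve the normal equations G · a = b where
  G_{ij} = <φ_i, φ_j> and b_i = <f, φ_i>, with φ_0 = 1, φ_1 = x, φ_2 = x^2.
G =
  [2, 0, 2/3]
  [0, 2/3, 0]
  [2/3, 0, 2/5],
b = (12/5, 26/15, 20/21).
Solving gives a_0 = 32/35, a_1 = 13/5, a_2 = 6/7, so
  g(x) = 6*x^2/7 + 13*x/5 + 32/35.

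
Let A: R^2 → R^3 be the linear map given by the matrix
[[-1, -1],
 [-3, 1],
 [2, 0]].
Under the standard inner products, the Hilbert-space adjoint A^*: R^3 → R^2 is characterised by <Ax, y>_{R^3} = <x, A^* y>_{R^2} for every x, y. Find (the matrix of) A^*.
A^* = A^T =
[[-1, -3, 2],
 [-1, 1, 0]]

For real matrices with standard dot products, the defining identity <Ax, y> = <x, A^* y> gives (Ax)^T y = x^T (A^*) y, i.e. x^T A^T y = x^T (A^*) y. Since this holds for all x, y, we must have A^* = A^T. Therefore
A^* =
[[-1, -3, 2],
 [-1, 1, 0]].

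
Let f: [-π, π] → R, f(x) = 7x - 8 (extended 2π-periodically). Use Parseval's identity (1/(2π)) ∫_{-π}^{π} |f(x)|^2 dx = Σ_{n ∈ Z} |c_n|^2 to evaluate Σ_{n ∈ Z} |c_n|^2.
Σ |c_n|^2 = 49π^2/3 + 64

Expand and integrate term by term over [-π, π]:
  ∫ (7x)^2 dx = 49·(2π^3/3); ∫ 2·7·(-8)·x dx = 0 (odd integrand); ∫ (-8)^2 dx = 64·2π.
So (1/(2π)) ∫_{-π}^{π} (7x - 8)^2 dx = 49π^2/3 + 64 = 49π^2/3 + 64.
Parseval ⇒ Σ |c_n|^2 = 49π^2/3 + 64.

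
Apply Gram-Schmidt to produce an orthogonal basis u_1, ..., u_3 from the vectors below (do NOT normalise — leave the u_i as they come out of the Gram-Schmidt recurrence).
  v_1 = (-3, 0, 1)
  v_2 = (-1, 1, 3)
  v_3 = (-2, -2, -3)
Orthogonal basis:
  u_1 = (-3, 0, 1)
  u_2 = (4/5, 1, 12/5)
  u_3 = (5/74, -20/37, 15/74)

Apply the Gram-Schmidt recurrence
  u_1 = v_1
  u_i = v_i − Σ_{j<i} ((v_i · u_j) / (u_j · u_j)) · u_j.

Step by step this gives:
  u_1 = (-3, 0, 1)
  u_2 = (4/5, 1, 12/5)
  u_3 = (5/74, -20/37, 15/74)

Orthogonality check:
  u_2 · u_1 = 0 (should be 0)
  u_3 · u_1 = 0 (should be 0)
  u_3 · u_2 = 0 (should be 0)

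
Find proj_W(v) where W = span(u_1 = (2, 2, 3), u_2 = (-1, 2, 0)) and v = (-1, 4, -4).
proj_W(v) = (-29/9, 26/9, -16/9)

Set up U = [u_1 | ... | u_2] ∈ R^(3×2). The projector onto W = col(U) is P = U (U^T U)^(-1) U^T.
Compute U^T U =
  [17, 2]
  [2, 5],
and U^T v = (-6, 9).
Solve U^T U · c = U^T v for the coefficients: c = (-16/27, 55/27). The projection is proj_W(v) = U c.
Check: (v - proj_W(v)) · u_1 = 0  (should be 0).
Check: (v - proj_W(v)) · u_2 = 0  (should be 0).
Result: proj_W(v) = (-29/9, 26/9, -16/9).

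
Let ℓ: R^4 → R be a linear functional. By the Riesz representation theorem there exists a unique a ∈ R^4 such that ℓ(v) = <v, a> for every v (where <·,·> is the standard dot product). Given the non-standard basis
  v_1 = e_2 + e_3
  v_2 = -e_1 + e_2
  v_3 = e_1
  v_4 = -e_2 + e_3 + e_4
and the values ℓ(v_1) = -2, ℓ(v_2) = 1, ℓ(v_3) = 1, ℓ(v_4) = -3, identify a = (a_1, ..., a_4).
a = (1, 2, -4, 3)

Write a = (a_1, ..., a_4) in the standard basis. For each basis vector v_i, ℓ(v_i) = <v_i, a> is a linear equation in the a_j's. Collect the n equations into a matrix system V a = ℓ, where row i of V is v_i (expressed in the standard basis). Since V is invertible (lower-triangular with 1s on the diagonal, up to permutation), solve by back-substitution:
  V =
[[0, 1, 1, 0],
 [-1, 1, 0, 0],
 [1, 0, 0, 0],
 [0, -1, 1, 1]]
  V a = (-2, 1, 1, -3)
Solving gives a = (1, 2, -4, 3).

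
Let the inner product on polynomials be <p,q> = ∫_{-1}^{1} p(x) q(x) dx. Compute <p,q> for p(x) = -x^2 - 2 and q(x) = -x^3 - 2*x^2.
<p,q> = 52/15

Expand the product: p(x)·q(x) = x^5 + 2*x^4 + 2*x^3 + 4*x^2.
∫_{-1}^{1} of each monomial x^k gives [2/(k+1) if k even, 0 if k odd]. Integrating term-by-term (or equivalently evaluating the antiderivative F(x) = x^6/6 + 2*x^5/5 + x^4/2 + 4*x^3/3 at the endpoints):
  F(1) − F(−1) = 12/5 − (-16/15) = 52/15.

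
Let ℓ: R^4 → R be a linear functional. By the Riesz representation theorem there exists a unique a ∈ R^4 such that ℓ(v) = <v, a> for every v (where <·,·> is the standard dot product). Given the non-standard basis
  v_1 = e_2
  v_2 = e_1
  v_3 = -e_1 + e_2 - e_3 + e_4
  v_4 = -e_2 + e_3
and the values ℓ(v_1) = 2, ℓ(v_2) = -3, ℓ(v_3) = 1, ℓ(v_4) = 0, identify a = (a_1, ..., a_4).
a = (-3, 2, 2, -2)

Write a = (a_1, ..., a_4) in the standard basis. For each basis vector v_i, ℓ(v_i) = <v_i, a> is a linear equation in the a_j's. Collect the n equations into a matrix system V a = ℓ, where row i of V is v_i (expressed in the standard basis). Since V is invertible (lower-triangular with 1s on the diagonal, up to permutation), solve by back-substitution:
  V =
[[0, 1, 0, 0],
 [1, 0, 0, 0],
 [-1, 1, -1, 1],
 [0, -1, 1, 0]]
  V a = (2, -3, 1, 0)
Solving gives a = (-3, 2, 2, -2).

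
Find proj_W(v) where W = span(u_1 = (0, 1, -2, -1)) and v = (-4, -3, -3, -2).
proj_W(v) = (0, 5/6, -5/3, -5/6)

Set up U = [u_1 | ... | u_1] ∈ R^(4×1). The projector onto W = col(U) is P = U (U^T U)^(-1) U^T.
Compute U^T U =
  [6],
and U^T v = (5).
Solve U^T U · c = U^T v for the coefficients: c = (5/6). The projection is proj_W(v) = U c.
Check: (v - proj_W(v)) · u_1 = 0  (should be 0).
Result: proj_W(v) = (0, 5/6, -5/3, -5/6).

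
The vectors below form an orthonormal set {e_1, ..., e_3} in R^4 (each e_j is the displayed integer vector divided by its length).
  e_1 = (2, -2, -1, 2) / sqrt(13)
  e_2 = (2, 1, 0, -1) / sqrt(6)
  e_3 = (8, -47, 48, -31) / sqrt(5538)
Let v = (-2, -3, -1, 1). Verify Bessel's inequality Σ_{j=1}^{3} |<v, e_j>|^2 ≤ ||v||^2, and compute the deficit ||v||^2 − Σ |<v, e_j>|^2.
Σ |<v, e_j>|^2 = 921/71; ||v||^2 = 15; deficit = 144/71

Write each e_j = u_j / sqrt(<u_j, u_j>) where u_j is the displayed integer vector. Then <v, e_j> = <v, u_j> / sqrt(<u_j, u_j>), so |<v, e_j>|^2 = <v, u_j>^2 / <u_j, u_j>.
Coefficients: <v, e_1> = 5/sqrt(13), <v, e_2> = -8/sqrt(6), <v, e_3> = 46/sqrt(5538).
Square and sum: Σ |<v, e_j>|^2 = 921/71.
Compute ||v||^2 = v·v = 15.
Deficit = 15 − 921/71 = 144/71 ≥ 0, confirming Bessel's inequality. (The deficit equals ||v − Σ <v,e_j> e_j||^2, the squared distance from v to span{e_j}.)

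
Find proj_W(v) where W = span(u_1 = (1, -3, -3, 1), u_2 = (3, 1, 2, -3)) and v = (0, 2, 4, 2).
proj_W(v) = (-524/379, 932/379, 868/379, -140/379)

Set up U = [u_1 | ... | u_2] ∈ R^(4×2). The projector onto W = col(U) is P = U (U^T U)^(-1) U^T.
Compute U^T U =
  [20, -9]
  [-9, 23],
and U^T v = (-16, 4).
Solve U^T U · c = U^T v for the coefficients: c = (-332/379, -64/379). The projection is proj_W(v) = U c.
Check: (v - proj_W(v)) · u_1 = 0  (should be 0).
Check: (v - proj_W(v)) · u_2 = 0  (should be 0).
Result: proj_W(v) = (-524/379, 932/379, 868/379, -140/379).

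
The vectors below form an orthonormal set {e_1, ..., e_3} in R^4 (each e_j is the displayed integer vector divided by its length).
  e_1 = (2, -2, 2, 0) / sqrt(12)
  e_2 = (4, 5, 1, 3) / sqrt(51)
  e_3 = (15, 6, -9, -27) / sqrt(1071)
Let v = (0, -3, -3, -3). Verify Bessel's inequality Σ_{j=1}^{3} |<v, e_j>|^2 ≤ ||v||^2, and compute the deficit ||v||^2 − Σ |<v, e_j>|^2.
Σ |<v, e_j>|^2 = 153/7; ||v||^2 = 27; deficit = 36/7

Write each e_j = u_j / sqrt(<u_j, u_j>) where u_j is the displayed integer vector. Then <v, e_j> = <v, u_j> / sqrt(<u_j, u_j>), so |<v, e_j>|^2 = <v, u_j>^2 / <u_j, u_j>.
Coefficients: <v, e_1> = 0/sqrt(12), <v, e_2> = -27/sqrt(51), <v, e_3> = 90/sqrt(1071).
Square and sum: Σ |<v, e_j>|^2 = 153/7.
Compute ||v||^2 = v·v = 27.
Deficit = 27 − 153/7 = 36/7 ≥ 0, confirming Bessel's inequality. (The deficit equals ||v − Σ <v,e_j> e_j||^2, the squared distance from v to span{e_j}.)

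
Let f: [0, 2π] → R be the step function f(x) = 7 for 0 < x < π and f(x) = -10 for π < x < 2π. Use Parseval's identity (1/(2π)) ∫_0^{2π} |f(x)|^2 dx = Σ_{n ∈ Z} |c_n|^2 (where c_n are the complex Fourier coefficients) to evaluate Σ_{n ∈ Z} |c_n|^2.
Σ |c_n|^2 = 149/2

Parseval equates the L^2 energy of f (normalised by 1/(2π)) with the ℓ^2 sum of its Fourier coefficients: (1/(2π)) ∫_0^{2π} |f|^2 = Σ |c_n|^2.
Compute the left side: (1/(2π)) [∫_0^π 7^2 dx + ∫_π^{2π} (-10)^2 dx] = (1/(2π)) · (49π + 100π) = (49 + 100)/2 = 149/2.
So Σ_{n ∈ Z} |c_n|^2 = 149/2.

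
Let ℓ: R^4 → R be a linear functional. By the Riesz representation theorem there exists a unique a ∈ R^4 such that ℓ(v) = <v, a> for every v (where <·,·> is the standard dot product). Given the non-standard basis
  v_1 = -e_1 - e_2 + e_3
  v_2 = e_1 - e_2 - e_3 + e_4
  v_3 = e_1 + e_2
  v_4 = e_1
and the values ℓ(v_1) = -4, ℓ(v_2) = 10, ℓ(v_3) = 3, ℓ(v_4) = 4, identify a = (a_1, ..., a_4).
a = (4, -1, -1, 4)

Write a = (a_1, ..., a_4) in the standard basis. For each basis vector v_i, ℓ(v_i) = <v_i, a> is a linear equation in the a_j's. Collect the n equations into a matrix system V a = ℓ, where row i of V is v_i (expressed in the standard basis). Since V is invertible (lower-triangular with 1s on the diagonal, up to permutation), solve by back-substitution:
  V =
[[-1, -1, 1, 0],
 [1, -1, -1, 1],
 [1, 1, 0, 0],
 [1, 0, 0, 0]]
  V a = (-4, 10, 3, 4)
Solving gives a = (4, -1, -1, 4).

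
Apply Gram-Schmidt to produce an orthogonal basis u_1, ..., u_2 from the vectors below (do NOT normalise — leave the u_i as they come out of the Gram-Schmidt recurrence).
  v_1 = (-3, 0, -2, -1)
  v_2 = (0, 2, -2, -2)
Orthogonal basis:
  u_1 = (-3, 0, -2, -1)
  u_2 = (9/7, 2, -8/7, -11/7)

Apply the Gram-Schmidt recurrence
  u_1 = v_1
  u_i = v_i − Σ_{j<i} ((v_i · u_j) / (u_j · u_j)) · u_j.

Step by step this gives:
  u_1 = (-3, 0, -2, -1)
  u_2 = (9/7, 2, -8/7, -11/7)

Orthogonality check:
  u_2 · u_1 = 0 (should be 0)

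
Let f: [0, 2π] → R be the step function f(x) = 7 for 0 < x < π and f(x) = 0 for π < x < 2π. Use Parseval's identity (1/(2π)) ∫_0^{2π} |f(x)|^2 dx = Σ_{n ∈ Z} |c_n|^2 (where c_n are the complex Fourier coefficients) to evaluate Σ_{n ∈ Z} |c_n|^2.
Σ |c_n|^2 = 49/2

Parseval equates the L^2 energy of f (normalised by 1/(2π)) with the ℓ^2 sum of its Fourier coefficients: (1/(2π)) ∫_0^{2π} |f|^2 = Σ |c_n|^2.
Compute the left side: (1/(2π)) [∫_0^π 7^2 dx + ∫_π^{2π} 0^2 dx] = (1/(2π)) · (49π + 0π) = (49 + 0)/2 = 49/2.
So Σ_{n ∈ Z} |c_n|^2 = 49/2.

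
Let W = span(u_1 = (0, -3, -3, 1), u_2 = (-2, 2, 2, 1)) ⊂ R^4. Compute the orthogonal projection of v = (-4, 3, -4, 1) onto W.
proj_W(v) = (-59/21, -11/42, -11/42, 17/7)

Set up U = [u_1 | ... | u_2] ∈ R^(4×2). The projector onto W = col(U) is P = U (U^T U)^(-1) U^T.
Compute U^T U =
  [19, -11]
  [-11, 13],
and U^T v = (4, 7).
Solve U^T U · c = U^T v for the coefficients: c = (43/42, 59/42). The projection is proj_W(v) = U c.
Check: (v - proj_W(v)) · u_1 = 0  (should be 0).
Check: (v - proj_W(v)) · u_2 = 0  (should be 0).
Result: proj_W(v) = (-59/21, -11/42, -11/42, 17/7).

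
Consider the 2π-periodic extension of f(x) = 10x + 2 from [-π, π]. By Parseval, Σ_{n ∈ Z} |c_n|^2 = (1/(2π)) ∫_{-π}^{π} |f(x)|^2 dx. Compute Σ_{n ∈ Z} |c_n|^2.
Σ |c_n|^2 = 100π^2/3 + 4

Expand and integrate term by term over [-π, π]:
  ∫ (10x)^2 dx = 100·(2π^3/3); ∫ 2·10·(2)·x dx = 0 (odd integrand); ∫ 2^2 dx = 4·2π.
So (1/(2π)) ∫_{-π}^{π} (10x + 2)^2 dx = 100π^2/3 + 4 = 100π^2/3 + 4.
Parseval ⇒ Σ |c_n|^2 = 100π^2/3 + 4.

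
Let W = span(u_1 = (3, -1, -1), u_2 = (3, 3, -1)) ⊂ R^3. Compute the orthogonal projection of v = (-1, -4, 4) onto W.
proj_W(v) = (-21/10, -4, 7/10)

Set up U = [u_1 | ... | u_2] ∈ R^(3×2). The projector onto W = col(U) is P = U (U^T U)^(-1) U^T.
Compute U^T U =
  [11, 7]
  [7, 19],
and U^T v = (-3, -19).
Solve U^T U · c = U^T v for the coefficients: c = (19/40, -47/40). The projection is proj_W(v) = U c.
Check: (v - proj_W(v)) · u_1 = 0  (should be 0).
Check: (v - proj_W(v)) · u_2 = 0  (should be 0).
Result: proj_W(v) = (-21/10, -4, 7/10).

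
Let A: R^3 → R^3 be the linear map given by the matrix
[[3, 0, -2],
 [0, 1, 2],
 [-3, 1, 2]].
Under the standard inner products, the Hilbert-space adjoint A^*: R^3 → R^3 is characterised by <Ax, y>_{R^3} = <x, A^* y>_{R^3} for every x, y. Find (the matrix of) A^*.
A^* = A^T =
[[3, 0, -3],
 [0, 1, 1],
 [-2, 2, 2]]

For real matrices with standard dot products, the defining identity <Ax, y> = <x, A^* y> gives (Ax)^T y = x^T (A^*) y, i.e. x^T A^T y = x^T (A^*) y. Since this holds for all x, y, we must have A^* = A^T. Therefore
A^* =
[[3, 0, -3],
 [0, 1, 1],
 [-2, 2, 2]].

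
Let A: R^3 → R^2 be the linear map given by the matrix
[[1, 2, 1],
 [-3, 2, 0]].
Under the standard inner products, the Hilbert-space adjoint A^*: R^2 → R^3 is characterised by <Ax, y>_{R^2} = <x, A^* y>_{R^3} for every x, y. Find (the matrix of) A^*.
A^* = A^T =
[[1, -3],
 [2, 2],
 [1, 0]]

For real matrices with standard dot products, the defining identity <Ax, y> = <x, A^* y> gives (Ax)^T y = x^T (A^*) y, i.e. x^T A^T y = x^T (A^*) y. Since this holds for all x, y, we must have A^* = A^T. Therefore
A^* =
[[1, -3],
 [2, 2],
 [1, 0]].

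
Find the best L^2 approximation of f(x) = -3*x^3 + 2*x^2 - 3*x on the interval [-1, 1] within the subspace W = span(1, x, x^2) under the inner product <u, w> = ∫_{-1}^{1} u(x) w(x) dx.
g(x) = 2*x^2 - 24*x/5

The best approximation g ∈ W is the orthogonal projection of f onto W. Writing g = a_0 + a_1 x + a_2 x^2, the coefficients solve the normal equations G · a = b where
  G_{ij} = <φ_i, φ_j> and b_i = <f, φ_i>, with φ_0 = 1, φ_1 = x, φ_2 = x^2.
G =
  [2, 0, 2/3]
  [0, 2/3, 0]
  [2/3, 0, 2/5],
b = (4/3, -16/5, 4/5).
Solving gives a_0 = 0, a_1 = -24/5, a_2 = 2, so
  g(x) = 2*x^2 - 24*x/5.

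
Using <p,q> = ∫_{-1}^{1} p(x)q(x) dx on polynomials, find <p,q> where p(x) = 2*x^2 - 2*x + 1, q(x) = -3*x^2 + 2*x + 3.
<p,q> = 44/15

Expand the product: p(x)·q(x) = -6*x^4 + 10*x^3 - x^2 - 4*x + 3.
∫_{-1}^{1} of each monomial x^k gives [2/(k+1) if k even, 0 if k odd]. Integrating term-by-term (or equivalently evaluating the antiderivative F(x) = -6*x^5/5 + 5*x^4/2 - x^3/3 - 2*x^2 + 3*x at the endpoints):
  F(1) − F(−1) = 59/30 − (-29/30) = 44/15.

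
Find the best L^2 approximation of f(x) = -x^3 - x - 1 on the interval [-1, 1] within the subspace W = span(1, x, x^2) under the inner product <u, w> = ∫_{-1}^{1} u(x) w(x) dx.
g(x) = -8*x/5 - 1

The best approximation g ∈ W is the orthogonal projection of f onto W. Writing g = a_0 + a_1 x + a_2 x^2, the coefficients solve the normal equations G · a = b where
  G_{ij} = <φ_i, φ_j> and b_i = <f, φ_i>, with φ_0 = 1, φ_1 = x, φ_2 = x^2.
G =
  [2, 0, 2/3]
  [0, 2/3, 0]
  [2/3, 0, 2/5],
b = (-2, -16/15, -2/3).
Solving gives a_0 = -1, a_1 = -8/5, a_2 = 0, so
  g(x) = -8*x/5 - 1.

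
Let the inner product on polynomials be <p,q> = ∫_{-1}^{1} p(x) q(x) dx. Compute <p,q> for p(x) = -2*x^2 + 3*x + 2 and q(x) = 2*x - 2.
<p,q> = -4/3

Expand the product: p(x)·q(x) = -4*x^3 + 10*x^2 - 2*x - 4.
∫_{-1}^{1} of each monomial x^k gives [2/(k+1) if k even, 0 if k odd]. Integrating term-by-term (or equivalently evaluating the antiderivative F(x) = -x^4 + 10*x^3/3 - x^2 - 4*x at the endpoints):
  F(1) − F(−1) = -8/3 − (-4/3) = -4/3.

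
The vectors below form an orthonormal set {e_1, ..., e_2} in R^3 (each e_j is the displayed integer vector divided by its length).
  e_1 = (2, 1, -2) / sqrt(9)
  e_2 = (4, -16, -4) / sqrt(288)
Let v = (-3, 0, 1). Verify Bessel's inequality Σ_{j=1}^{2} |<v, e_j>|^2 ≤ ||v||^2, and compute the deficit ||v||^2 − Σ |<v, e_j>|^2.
Σ |<v, e_j>|^2 = 8; ||v||^2 = 10; deficit = 2

Write each e_j = u_j / sqrt(<u_j, u_j>) where u_j is the displayed integer vector. Then <v, e_j> = <v, u_j> / sqrt(<u_j, u_j>), so |<v, e_j>|^2 = <v, u_j>^2 / <u_j, u_j>.
Coefficients: <v, e_1> = -8/sqrt(9), <v, e_2> = -16/sqrt(288).
Square and sum: Σ |<v, e_j>|^2 = 8.
Compute ||v||^2 = v·v = 10.
Deficit = 10 − 8 = 2 ≥ 0, confirming Bessel's inequality. (The deficit equals ||v − Σ <v,e_j> e_j||^2, the squared distance from v to span{e_j}.)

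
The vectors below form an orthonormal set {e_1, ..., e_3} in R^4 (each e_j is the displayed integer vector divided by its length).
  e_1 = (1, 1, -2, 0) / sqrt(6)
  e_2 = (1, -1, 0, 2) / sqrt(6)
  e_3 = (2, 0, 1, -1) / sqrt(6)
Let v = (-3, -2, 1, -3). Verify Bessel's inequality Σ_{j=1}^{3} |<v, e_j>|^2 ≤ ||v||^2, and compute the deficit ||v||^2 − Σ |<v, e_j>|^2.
Σ |<v, e_j>|^2 = 17; ||v||^2 = 23; deficit = 6

Write each e_j = u_j / sqrt(<u_j, u_j>) where u_j is the displayed integer vector. Then <v, e_j> = <v, u_j> / sqrt(<u_j, u_j>), so |<v, e_j>|^2 = <v, u_j>^2 / <u_j, u_j>.
Coefficients: <v, e_1> = -7/sqrt(6), <v, e_2> = -7/sqrt(6), <v, e_3> = -2/sqrt(6).
Square and sum: Σ |<v, e_j>|^2 = 17.
Compute ||v||^2 = v·v = 23.
Deficit = 23 − 17 = 6 ≥ 0, confirming Bessel's inequality. (The deficit equals ||v − Σ <v,e_j> e_j||^2, the squared distance from v to span{e_j}.)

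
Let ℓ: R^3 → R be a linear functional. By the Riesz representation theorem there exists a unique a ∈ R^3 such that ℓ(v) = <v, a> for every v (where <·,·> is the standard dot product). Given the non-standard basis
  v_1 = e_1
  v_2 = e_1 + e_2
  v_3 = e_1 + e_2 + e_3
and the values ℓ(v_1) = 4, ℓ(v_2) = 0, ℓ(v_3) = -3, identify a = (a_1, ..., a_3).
a = (4, -4, -3)

Write a = (a_1, ..., a_3) in the standard basis. For each basis vector v_i, ℓ(v_i) = <v_i, a> is a linear equation in the a_j's. Collect the n equations into a matrix system V a = ℓ, where row i of V is v_i (expressed in the standard basis). Since V is invertible (lower-triangular with 1s on the diagonal, up to permutation), solve by back-substitution:
  V =
[[1, 0, 0],
 [1, 1, 0],
 [1, 1, 1]]
  V a = (4, 0, -3)
Solving gives a = (4, -4, -3).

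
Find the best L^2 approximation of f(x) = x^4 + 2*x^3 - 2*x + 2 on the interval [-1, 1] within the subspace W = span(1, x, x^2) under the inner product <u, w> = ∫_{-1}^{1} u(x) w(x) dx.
g(x) = 6*x^2/7 - 4*x/5 + 67/35

The best approximation g ∈ W is the orthogonal projection of f onto W. Writing g = a_0 + a_1 x + a_2 x^2, the coefficients solve the normal equations G · a = b where
  G_{ij} = <φ_i, φ_j> and b_i = <f, φ_i>, with φ_0 = 1, φ_1 = x, φ_2 = x^2.
G =
  [2, 0, 2/3]
  [0, 2/3, 0]
  [2/3, 0, 2/5],
b = (22/5, -8/15, 34/21).
Solving gives a_0 = 67/35, a_1 = -4/5, a_2 = 6/7, so
  g(x) = 6*x^2/7 - 4*x/5 + 67/35.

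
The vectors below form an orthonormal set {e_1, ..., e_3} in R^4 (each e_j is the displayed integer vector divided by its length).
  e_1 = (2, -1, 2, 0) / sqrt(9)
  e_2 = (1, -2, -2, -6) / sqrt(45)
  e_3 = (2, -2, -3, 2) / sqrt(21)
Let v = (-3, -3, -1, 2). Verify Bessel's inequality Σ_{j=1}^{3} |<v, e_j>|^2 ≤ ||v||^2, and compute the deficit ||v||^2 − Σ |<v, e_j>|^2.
Σ |<v, e_j>|^2 = 31/5; ||v||^2 = 23; deficit = 84/5

Write each e_j = u_j / sqrt(<u_j, u_j>) where u_j is the displayed integer vector. Then <v, e_j> = <v, u_j> / sqrt(<u_j, u_j>), so |<v, e_j>|^2 = <v, u_j>^2 / <u_j, u_j>.
Coefficients: <v, e_1> = -5/sqrt(9), <v, e_2> = -7/sqrt(45), <v, e_3> = 7/sqrt(21).
Square and sum: Σ |<v, e_j>|^2 = 31/5.
Compute ||v||^2 = v·v = 23.
Deficit = 23 − 31/5 = 84/5 ≥ 0, confirming Bessel's inequality. (The deficit equals ||v − Σ <v,e_j> e_j||^2, the squared distance from v to span{e_j}.)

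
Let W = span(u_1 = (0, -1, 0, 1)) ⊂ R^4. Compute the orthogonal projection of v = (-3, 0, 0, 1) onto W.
proj_W(v) = (0, -1/2, 0, 1/2)

Set up U = [u_1 | ... | u_1] ∈ R^(4×1). The projector onto W = col(U) is P = U (U^T U)^(-1) U^T.
Compute U^T U =
  [2],
and U^T v = (1).
Solve U^T U · c = U^T v for the coefficients: c = (1/2). The projection is proj_W(v) = U c.
Check: (v - proj_W(v)) · u_1 = 0  (should be 0).
Result: proj_W(v) = (0, -1/2, 0, 1/2).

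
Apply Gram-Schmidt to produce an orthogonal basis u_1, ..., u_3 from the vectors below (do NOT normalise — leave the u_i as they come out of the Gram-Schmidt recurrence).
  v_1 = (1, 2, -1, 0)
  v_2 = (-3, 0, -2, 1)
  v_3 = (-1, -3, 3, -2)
Orthogonal basis:
  u_1 = (1, 2, -1, 0)
  u_2 = (-17/6, 1/3, -13/6, 1)
  u_3 = (-58/83, 41/83, 24/83, -126/83)

Apply the Gram-Schmidt recurrence
  u_1 = v_1
  u_i = v_i − Σ_{j<i} ((v_i · u_j) / (u_j · u_j)) · u_j.

Step by step this gives:
  u_1 = (1, 2, -1, 0)
  u_2 = (-17/6, 1/3, -13/6, 1)
  u_3 = (-58/83, 41/83, 24/83, -126/83)

Orthogonality check:
  u_2 · u_1 = 0 (should be 0)
  u_3 · u_1 = 0 (should be 0)
  u_3 · u_2 = 0 (should be 0)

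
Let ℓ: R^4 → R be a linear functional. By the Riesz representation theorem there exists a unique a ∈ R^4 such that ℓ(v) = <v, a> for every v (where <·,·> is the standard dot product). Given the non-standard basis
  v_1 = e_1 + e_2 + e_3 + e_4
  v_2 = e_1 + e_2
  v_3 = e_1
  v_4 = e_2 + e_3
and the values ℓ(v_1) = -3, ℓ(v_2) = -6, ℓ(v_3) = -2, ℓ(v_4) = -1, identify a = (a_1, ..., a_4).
a = (-2, -4, 3, 0)

Write a = (a_1, ..., a_4) in the standard basis. For each basis vector v_i, ℓ(v_i) = <v_i, a> is a linear equation in the a_j's. Collect the n equations into a matrix system V a = ℓ, where row i of V is v_i (expressed in the standard basis). Since V is invertible (lower-triangular with 1s on the diagonal, up to permutation), solve by back-substitution:
  V =
[[1, 1, 1, 1],
 [1, 1, 0, 0],
 [1, 0, 0, 0],
 [0, 1, 1, 0]]
  V a = (-3, -6, -2, -1)
Solving gives a = (-2, -4, 3, 0).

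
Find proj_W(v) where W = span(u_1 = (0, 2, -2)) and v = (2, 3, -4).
proj_W(v) = (0, 7/2, -7/2)

Set up U = [u_1 | ... | u_1] ∈ R^(3×1). The projector onto W = col(U) is P = U (U^T U)^(-1) U^T.
Compute U^T U =
  [8],
and U^T v = (14).
Solve U^T U · c = U^T v for the coefficients: c = (7/4). The projection is proj_W(v) = U c.
Check: (v - proj_W(v)) · u_1 = 0  (should be 0).
Result: proj_W(v) = (0, 7/2, -7/2).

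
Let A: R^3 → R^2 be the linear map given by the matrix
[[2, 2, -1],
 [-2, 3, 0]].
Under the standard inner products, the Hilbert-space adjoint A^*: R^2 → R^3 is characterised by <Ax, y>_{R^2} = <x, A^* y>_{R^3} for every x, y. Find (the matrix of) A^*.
A^* = A^T =
[[2, -2],
 [2, 3],
 [-1, 0]]

For real matrices with standard dot products, the defining identity <Ax, y> = <x, A^* y> gives (Ax)^T y = x^T (A^*) y, i.e. x^T A^T y = x^T (A^*) y. Since this holds for all x, y, we must have A^* = A^T. Therefore
A^* =
[[2, -2],
 [2, 3],
 [-1, 0]].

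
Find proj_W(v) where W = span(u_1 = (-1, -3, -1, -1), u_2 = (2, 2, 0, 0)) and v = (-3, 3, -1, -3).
proj_W(v) = (-1/2, 1/2, 1/2, 1/2)

Set up U = [u_1 | ... | u_2] ∈ R^(4×2). The projector onto W = col(U) is P = U (U^T U)^(-1) U^T.
Compute U^T U =
  [12, -8]
  [-8, 8],
and U^T v = (-2, 0).
Solve U^T U · c = U^T v for the coefficients: c = (-1/2, -1/2). The projection is proj_W(v) = U c.
Check: (v - proj_W(v)) · u_1 = 0  (should be 0).
Check: (v - proj_W(v)) · u_2 = 0  (should be 0).
Result: proj_W(v) = (-1/2, 1/2, 1/2, 1/2).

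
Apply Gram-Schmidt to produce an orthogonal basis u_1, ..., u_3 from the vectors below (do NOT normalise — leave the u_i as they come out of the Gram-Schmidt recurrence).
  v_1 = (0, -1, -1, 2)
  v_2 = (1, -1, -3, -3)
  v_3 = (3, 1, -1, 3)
Orthogonal basis:
  u_1 = (0, -1, -1, 2)
  u_2 = (1, -4/3, -10/3, -7/3)
  u_3 = (90/29, 54/29, -10/29, 22/29)

Apply the Gram-Schmidt recurrence
  u_1 = v_1
  u_i = v_i − Σ_{j<i} ((v_i · u_j) / (u_j · u_j)) · u_j.

Step by step this gives:
  u_1 = (0, -1, -1, 2)
  u_2 = (1, -4/3, -10/3, -7/3)
  u_3 = (90/29, 54/29, -10/29, 22/29)

Orthogonality check:
  u_2 · u_1 = 0 (should be 0)
  u_3 · u_1 = 0 (should be 0)
  u_3 · u_2 = 0 (should be 0)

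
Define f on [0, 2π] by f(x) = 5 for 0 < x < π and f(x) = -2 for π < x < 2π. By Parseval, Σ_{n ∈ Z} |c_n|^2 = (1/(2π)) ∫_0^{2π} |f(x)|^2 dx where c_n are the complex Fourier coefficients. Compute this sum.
Σ |c_n|^2 = 29/2

Parseval equates the L^2 energy of f (normalised by 1/(2π)) with the ℓ^2 sum of its Fourier coefficients: (1/(2π)) ∫_0^{2π} |f|^2 = Σ |c_n|^2.
Compute the left side: (1/(2π)) [∫_0^π 5^2 dx + ∫_π^{2π} (-2)^2 dx] = (1/(2π)) · (25π + 4π) = (25 + 4)/2 = 29/2.
So Σ_{n ∈ Z} |c_n|^2 = 29/2.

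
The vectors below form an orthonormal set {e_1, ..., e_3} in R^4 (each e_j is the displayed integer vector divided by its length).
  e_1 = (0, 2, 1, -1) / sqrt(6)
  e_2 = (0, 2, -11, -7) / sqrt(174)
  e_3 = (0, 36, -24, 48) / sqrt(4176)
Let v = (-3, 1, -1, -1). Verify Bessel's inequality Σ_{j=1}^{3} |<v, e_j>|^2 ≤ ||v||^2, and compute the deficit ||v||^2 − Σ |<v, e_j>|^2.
Σ |<v, e_j>|^2 = 3; ||v||^2 = 12; deficit = 9

Write each e_j = u_j / sqrt(<u_j, u_j>) where u_j is the displayed integer vector. Then <v, e_j> = <v, u_j> / sqrt(<u_j, u_j>), so |<v, e_j>|^2 = <v, u_j>^2 / <u_j, u_j>.
Coefficients: <v, e_1> = 2/sqrt(6), <v, e_2> = 20/sqrt(174), <v, e_3> = 12/sqrt(4176).
Square and sum: Σ |<v, e_j>|^2 = 3.
Compute ||v||^2 = v·v = 12.
Deficit = 12 − 3 = 9 ≥ 0, confirming Bessel's inequality. (The deficit equals ||v − Σ <v,e_j> e_j||^2, the squared distance from v to span{e_j}.)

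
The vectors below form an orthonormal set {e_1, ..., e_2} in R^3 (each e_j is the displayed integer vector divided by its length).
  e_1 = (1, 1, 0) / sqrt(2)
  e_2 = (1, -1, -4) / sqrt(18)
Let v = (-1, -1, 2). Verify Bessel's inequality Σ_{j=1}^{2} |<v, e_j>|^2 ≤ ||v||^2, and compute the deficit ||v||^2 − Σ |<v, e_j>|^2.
Σ |<v, e_j>|^2 = 50/9; ||v||^2 = 6; deficit = 4/9

Write each e_j = u_j / sqrt(<u_j, u_j>) where u_j is the displayed integer vector. Then <v, e_j> = <v, u_j> / sqrt(<u_j, u_j>), so |<v, e_j>|^2 = <v, u_j>^2 / <u_j, u_j>.
Coefficients: <v, e_1> = -2/sqrt(2), <v, e_2> = -8/sqrt(18).
Square and sum: Σ |<v, e_j>|^2 = 50/9.
Compute ||v||^2 = v·v = 6.
Deficit = 6 − 50/9 = 4/9 ≥ 0, confirming Bessel's inequality. (The deficit equals ||v − Σ <v,e_j> e_j||^2, the squared distance from v to span{e_j}.)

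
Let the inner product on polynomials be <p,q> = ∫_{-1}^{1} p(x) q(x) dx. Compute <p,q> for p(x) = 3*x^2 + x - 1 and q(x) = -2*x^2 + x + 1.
<p,q> = -2/5

Expand the product: p(x)·q(x) = -6*x^4 + x^3 + 6*x^2 - 1.
∫_{-1}^{1} of each monomial x^k gives [2/(k+1) if k even, 0 if k odd]. Integrating term-by-term (or equivalently evaluating the antiderivative F(x) = -6*x^5/5 + x^4/4 + 2*x^3 - x at the endpoints):
  F(1) − F(−1) = 1/20 − (9/20) = -2/5.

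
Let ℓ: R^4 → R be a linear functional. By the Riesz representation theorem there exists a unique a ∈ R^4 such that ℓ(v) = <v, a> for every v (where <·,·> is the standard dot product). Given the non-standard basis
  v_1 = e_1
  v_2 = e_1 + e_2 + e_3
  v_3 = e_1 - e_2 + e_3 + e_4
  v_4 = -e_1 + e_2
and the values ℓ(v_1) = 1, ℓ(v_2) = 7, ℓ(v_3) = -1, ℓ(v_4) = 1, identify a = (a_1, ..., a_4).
a = (1, 2, 4, -4)

Write a = (a_1, ..., a_4) in the standard basis. For each basis vector v_i, ℓ(v_i) = <v_i, a> is a linear equation in the a_j's. Collect the n equations into a matrix system V a = ℓ, where row i of V is v_i (expressed in the standard basis). Since V is invertible (lower-triangular with 1s on the diagonal, up to permutation), solve by back-substitution:
  V =
[[1, 0, 0, 0],
 [1, 1, 1, 0],
 [1, -1, 1, 1],
 [-1, 1, 0, 0]]
  V a = (1, 7, -1, 1)
Solving gives a = (1, 2, 4, -4).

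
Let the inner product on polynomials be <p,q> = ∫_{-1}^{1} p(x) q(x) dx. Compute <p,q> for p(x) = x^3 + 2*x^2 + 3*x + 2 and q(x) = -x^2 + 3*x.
<p,q> = 76/15

Expand the product: p(x)·q(x) = -x^5 + x^4 + 3*x^3 + 7*x^2 + 6*x.
∫_{-1}^{1} of each monomial x^k gives [2/(k+1) if k even, 0 if k odd]. Integrating term-by-term (or equivalently evaluating the antiderivative F(x) = -x^6/6 + x^5/5 + 3*x^4/4 + 7*x^3/3 + 3*x^2 at the endpoints):
  F(1) − F(−1) = 367/60 − (21/20) = 76/15.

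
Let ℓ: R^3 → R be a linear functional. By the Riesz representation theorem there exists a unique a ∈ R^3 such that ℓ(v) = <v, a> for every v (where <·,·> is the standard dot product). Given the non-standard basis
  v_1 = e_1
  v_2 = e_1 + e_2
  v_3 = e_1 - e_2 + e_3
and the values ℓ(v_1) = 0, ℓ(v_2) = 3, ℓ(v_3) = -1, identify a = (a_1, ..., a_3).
a = (0, 3, 2)

Write a = (a_1, ..., a_3) in the standard basis. For each basis vector v_i, ℓ(v_i) = <v_i, a> is a linear equation in the a_j's. Collect the n equations into a matrix system V a = ℓ, where row i of V is v_i (expressed in the standard basis). Since V is invertible (lower-triangular with 1s on the diagonal, up to permutation), solve by back-substitution:
  V =
[[1, 0, 0],
 [1, 1, 0],
 [1, -1, 1]]
  V a = (0, 3, -1)
Solving gives a = (0, 3, 2).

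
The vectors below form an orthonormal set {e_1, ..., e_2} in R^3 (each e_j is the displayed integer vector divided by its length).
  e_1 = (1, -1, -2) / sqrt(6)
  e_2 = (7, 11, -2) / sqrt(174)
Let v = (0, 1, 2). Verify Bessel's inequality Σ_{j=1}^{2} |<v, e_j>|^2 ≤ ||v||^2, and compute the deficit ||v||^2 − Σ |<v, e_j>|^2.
Σ |<v, e_j>|^2 = 129/29; ||v||^2 = 5; deficit = 16/29

Write each e_j = u_j / sqrt(<u_j, u_j>) where u_j is the displayed integer vector. Then <v, e_j> = <v, u_j> / sqrt(<u_j, u_j>), so |<v, e_j>|^2 = <v, u_j>^2 / <u_j, u_j>.
Coefficients: <v, e_1> = -5/sqrt(6), <v, e_2> = 7/sqrt(174).
Square and sum: Σ |<v, e_j>|^2 = 129/29.
Compute ||v||^2 = v·v = 5.
Deficit = 5 − 129/29 = 16/29 ≥ 0, confirming Bessel's inequality. (The deficit equals ||v − Σ <v,e_j> e_j||^2, the squared distance from v to span{e_j}.)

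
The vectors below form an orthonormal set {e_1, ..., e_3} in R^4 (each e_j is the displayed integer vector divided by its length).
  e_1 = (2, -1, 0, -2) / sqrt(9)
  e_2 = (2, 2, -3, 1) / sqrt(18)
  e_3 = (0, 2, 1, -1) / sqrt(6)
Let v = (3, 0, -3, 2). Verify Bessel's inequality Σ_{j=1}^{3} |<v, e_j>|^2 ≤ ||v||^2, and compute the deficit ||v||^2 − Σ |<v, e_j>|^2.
Σ |<v, e_j>|^2 = 62/3; ||v||^2 = 22; deficit = 4/3

Write each e_j = u_j / sqrt(<u_j, u_j>) where u_j is the displayed integer vector. Then <v, e_j> = <v, u_j> / sqrt(<u_j, u_j>), so |<v, e_j>|^2 = <v, u_j>^2 / <u_j, u_j>.
Coefficients: <v, e_1> = 2/sqrt(9), <v, e_2> = 17/sqrt(18), <v, e_3> = -5/sqrt(6).
Square and sum: Σ |<v, e_j>|^2 = 62/3.
Compute ||v||^2 = v·v = 22.
Deficit = 22 − 62/3 = 4/3 ≥ 0, confirming Bessel's inequality. (The deficit equals ||v − Σ <v,e_j> e_j||^2, the squared distance from v to span{e_j}.)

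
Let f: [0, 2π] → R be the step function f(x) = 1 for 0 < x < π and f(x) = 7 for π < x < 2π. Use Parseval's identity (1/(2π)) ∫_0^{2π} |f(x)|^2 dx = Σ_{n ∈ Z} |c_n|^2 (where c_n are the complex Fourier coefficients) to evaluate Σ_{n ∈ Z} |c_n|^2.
Σ |c_n|^2 = 25

Parseval equates the L^2 energy of f (normalised by 1/(2π)) with the ℓ^2 sum of its Fourier coefficients: (1/(2π)) ∫_0^{2π} |f|^2 = Σ |c_n|^2.
Compute the left side: (1/(2π)) [∫_0^π 1^2 dx + ∫_π^{2π} 7^2 dx] = (1/(2π)) · (1π + 49π) = (1 + 49)/2 = 25.
So Σ_{n ∈ Z} |c_n|^2 = 25.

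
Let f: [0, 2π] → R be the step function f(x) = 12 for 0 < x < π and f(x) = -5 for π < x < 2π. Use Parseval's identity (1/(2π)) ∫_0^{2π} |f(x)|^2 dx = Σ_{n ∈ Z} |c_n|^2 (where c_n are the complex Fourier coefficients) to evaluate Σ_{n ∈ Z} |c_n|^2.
Σ |c_n|^2 = 169/2

Parseval equates the L^2 energy of f (normalised by 1/(2π)) with the ℓ^2 sum of its Fourier coefficients: (1/(2π)) ∫_0^{2π} |f|^2 = Σ |c_n|^2.
Compute the left side: (1/(2π)) [∫_0^π 12^2 dx + ∫_π^{2π} (-5)^2 dx] = (1/(2π)) · (144π + 25π) = (144 + 25)/2 = 169/2.
So Σ_{n ∈ Z} |c_n|^2 = 169/2.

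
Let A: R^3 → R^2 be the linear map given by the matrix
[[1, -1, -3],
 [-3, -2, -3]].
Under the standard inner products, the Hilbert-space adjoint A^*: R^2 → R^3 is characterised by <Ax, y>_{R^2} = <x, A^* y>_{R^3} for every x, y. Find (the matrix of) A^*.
A^* = A^T =
[[1, -3],
 [-1, -2],
 [-3, -3]]

For real matrices with standard dot products, the defining identity <Ax, y> = <x, A^* y> gives (Ax)^T y = x^T (A^*) y, i.e. x^T A^T y = x^T (A^*) y. Since this holds for all x, y, we must have A^* = A^T. Therefore
A^* =
[[1, -3],
 [-1, -2],
 [-3, -3]].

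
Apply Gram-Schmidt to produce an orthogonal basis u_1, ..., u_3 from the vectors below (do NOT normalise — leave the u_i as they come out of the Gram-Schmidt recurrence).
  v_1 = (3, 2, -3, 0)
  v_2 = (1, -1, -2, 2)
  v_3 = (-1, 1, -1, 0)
Orthogonal basis:
  u_1 = (3, 2, -3, 0)
  u_2 = (1/22, -18/11, -23/22, 2)
  u_3 = (-217/171, 13/19, -139/171, 28/171)

Apply the Gram-Schmidt recurrence
  u_1 = v_1
  u_i = v_i − Σ_{j<i} ((v_i · u_j) / (u_j · u_j)) · u_j.

Step by step this gives:
  u_1 = (3, 2, -3, 0)
  u_2 = (1/22, -18/11, -23/22, 2)
  u_3 = (-217/171, 13/19, -139/171, 28/171)

Orthogonality check:
  u_2 · u_1 = 0 (should be 0)
  u_3 · u_1 = 0 (should be 0)
  u_3 · u_2 = 0 (should be 0)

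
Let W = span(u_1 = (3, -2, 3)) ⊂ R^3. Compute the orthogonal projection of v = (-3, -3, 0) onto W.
proj_W(v) = (-9/22, 3/11, -9/22)

Set up U = [u_1 | ... | u_1] ∈ R^(3×1). The projector onto W = col(U) is P = U (U^T U)^(-1) U^T.
Compute U^T U =
  [22],
and U^T v = (-3).
Solve U^T U · c = U^T v for the coefficients: c = (-3/22). The projection is proj_W(v) = U c.
Check: (v - proj_W(v)) · u_1 = 0  (should be 0).
Result: proj_W(v) = (-9/22, 3/11, -9/22).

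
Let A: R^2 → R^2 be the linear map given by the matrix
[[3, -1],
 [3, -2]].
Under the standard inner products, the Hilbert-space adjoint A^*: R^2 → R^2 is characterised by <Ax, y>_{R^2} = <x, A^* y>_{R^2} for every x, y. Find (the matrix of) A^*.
A^* = A^T =
[[3, 3],
 [-1, -2]]

For real matrices with standard dot products, the defining identity <Ax, y> = <x, A^* y> gives (Ax)^T y = x^T (A^*) y, i.e. x^T A^T y = x^T (A^*) y. Since this holds for all x, y, we must have A^* = A^T. Therefore
A^* =
[[3, 3],
 [-1, -2]].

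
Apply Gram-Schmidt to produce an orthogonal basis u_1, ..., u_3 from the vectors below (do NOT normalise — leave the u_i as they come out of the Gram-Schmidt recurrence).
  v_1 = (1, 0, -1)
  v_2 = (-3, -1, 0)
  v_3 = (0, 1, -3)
Orthogonal basis:
  u_1 = (1, 0, -1)
  u_2 = (-3/2, -1, -3/2)
  u_3 = (-6/11, 18/11, -6/11)

Apply the Gram-Schmidt recurrence
  u_1 = v_1
  u_i = v_i − Σ_{j<i} ((v_i · u_j) / (u_j · u_j)) · u_j.

Step by step this gives:
  u_1 = (1, 0, -1)
  u_2 = (-3/2, -1, -3/2)
  u_3 = (-6/11, 18/11, -6/11)

Orthogonality check:
  u_2 · u_1 = 0 (should be 0)
  u_3 · u_1 = 0 (should be 0)
  u_3 · u_2 = 0 (should be 0)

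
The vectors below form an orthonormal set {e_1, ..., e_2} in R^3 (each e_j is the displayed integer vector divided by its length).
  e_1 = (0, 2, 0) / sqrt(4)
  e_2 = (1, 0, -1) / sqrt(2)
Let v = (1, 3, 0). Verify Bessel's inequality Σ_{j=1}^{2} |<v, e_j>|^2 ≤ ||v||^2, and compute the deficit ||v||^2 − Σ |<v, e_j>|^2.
Σ |<v, e_j>|^2 = 19/2; ||v||^2 = 10; deficit = 1/2

Write each e_j = u_j / sqrt(<u_j, u_j>) where u_j is the displayed integer vector. Then <v, e_j> = <v, u_j> / sqrt(<u_j, u_j>), so |<v, e_j>|^2 = <v, u_j>^2 / <u_j, u_j>.
Coefficients: <v, e_1> = 6/sqrt(4), <v, e_2> = 1/sqrt(2).
Square and sum: Σ |<v, e_j>|^2 = 19/2.
Compute ||v||^2 = v·v = 10.
Deficit = 10 − 19/2 = 1/2 ≥ 0, confirming Bessel's inequality. (The deficit equals ||v − Σ <v,e_j> e_j||^2, the squared distance from v to span{e_j}.)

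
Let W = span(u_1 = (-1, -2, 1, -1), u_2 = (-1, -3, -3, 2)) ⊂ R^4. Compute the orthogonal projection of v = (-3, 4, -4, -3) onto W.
proj_W(v) = (141/157, 291/157, -105/157, 114/157)

Set up U = [u_1 | ... | u_2] ∈ R^(4×2). The projector onto W = col(U) is P = U (U^T U)^(-1) U^T.
Compute U^T U =
  [7, 2]
  [2, 23],
and U^T v = (-6, -3).
Solve U^T U · c = U^T v for the coefficients: c = (-132/157, -9/157). The projection is proj_W(v) = U c.
Check: (v - proj_W(v)) · u_1 = 0  (should be 0).
Check: (v - proj_W(v)) · u_2 = 0  (should be 0).
Result: proj_W(v) = (141/157, 291/157, -105/157, 114/157).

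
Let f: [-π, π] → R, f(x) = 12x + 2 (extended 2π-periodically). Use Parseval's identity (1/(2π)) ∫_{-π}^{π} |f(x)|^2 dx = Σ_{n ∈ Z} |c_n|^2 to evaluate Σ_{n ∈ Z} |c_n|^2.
Σ |c_n|^2 = 48π^2 + 4

Expand and integrate term by term over [-π, π]:
  ∫ (12x)^2 dx = 144·(2π^3/3); ∫ 2·12·(2)·x dx = 0 (odd integrand); ∫ 2^2 dx = 4·2π.
So (1/(2π)) ∫_{-π}^{π} (12x + 2)^2 dx = 144π^2/3 + 4 = 48π^2 + 4.
Parseval ⇒ Σ |c_n|^2 = 48π^2 + 4.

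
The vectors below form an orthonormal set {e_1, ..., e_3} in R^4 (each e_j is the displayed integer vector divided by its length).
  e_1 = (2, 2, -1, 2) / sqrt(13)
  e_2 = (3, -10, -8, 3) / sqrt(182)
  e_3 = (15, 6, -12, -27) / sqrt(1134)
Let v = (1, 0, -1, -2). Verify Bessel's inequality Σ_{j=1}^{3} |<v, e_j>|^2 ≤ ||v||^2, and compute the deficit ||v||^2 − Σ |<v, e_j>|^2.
Σ |<v, e_j>|^2 = 6; ||v||^2 = 6; deficit = 0

Write each e_j = u_j / sqrt(<u_j, u_j>) where u_j is the displayed integer vector. Then <v, e_j> = <v, u_j> / sqrt(<u_j, u_j>), so |<v, e_j>|^2 = <v, u_j>^2 / <u_j, u_j>.
Coefficients: <v, e_1> = -1/sqrt(13), <v, e_2> = 5/sqrt(182), <v, e_3> = 81/sqrt(1134).
Square and sum: Σ |<v, e_j>|^2 = 6.
Compute ||v||^2 = v·v = 6.
Deficit = 6 − 6 = 0 ≥ 0, confirming Bessel's inequality. (The deficit equals ||v − Σ <v,e_j> e_j||^2, the squared distance from v to span{e_j}.)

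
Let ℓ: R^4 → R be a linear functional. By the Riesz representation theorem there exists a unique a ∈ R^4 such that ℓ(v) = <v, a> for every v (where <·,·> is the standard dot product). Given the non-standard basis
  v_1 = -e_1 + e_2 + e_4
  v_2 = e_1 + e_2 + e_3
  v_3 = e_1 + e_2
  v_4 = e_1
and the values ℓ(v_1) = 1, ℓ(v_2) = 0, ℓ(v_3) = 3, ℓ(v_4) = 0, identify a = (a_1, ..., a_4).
a = (0, 3, -3, -2)

Write a = (a_1, ..., a_4) in the standard basis. For each basis vector v_i, ℓ(v_i) = <v_i, a> is a linear equation in the a_j's. Collect the n equations into a matrix system V a = ℓ, where row i of V is v_i (expressed in the standard basis). Since V is invertible (lower-triangular with 1s on the diagonal, up to permutation), solve by back-substitution:
  V =
[[-1, 1, 0, 1],
 [1, 1, 1, 0],
 [1, 1, 0, 0],
 [1, 0, 0, 0]]
  V a = (1, 0, 3, 0)
Solving gives a = (0, 3, -3, -2).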